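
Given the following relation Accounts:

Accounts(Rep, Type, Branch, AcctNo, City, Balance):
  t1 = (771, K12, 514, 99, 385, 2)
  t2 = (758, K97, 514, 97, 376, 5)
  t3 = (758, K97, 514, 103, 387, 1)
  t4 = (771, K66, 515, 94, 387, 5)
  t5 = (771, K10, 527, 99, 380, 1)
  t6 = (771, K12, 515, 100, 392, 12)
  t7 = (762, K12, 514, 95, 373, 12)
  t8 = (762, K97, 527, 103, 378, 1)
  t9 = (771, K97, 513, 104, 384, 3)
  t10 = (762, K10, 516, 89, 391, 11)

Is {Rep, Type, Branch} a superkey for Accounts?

Rows 2 and 3 have the same {Rep, Type, Branch} value (Rep=758, Type=K97, Branch=514) but are distinct tuples, so {Rep, Type, Branch} does not determine every attribute — not a superkey.

No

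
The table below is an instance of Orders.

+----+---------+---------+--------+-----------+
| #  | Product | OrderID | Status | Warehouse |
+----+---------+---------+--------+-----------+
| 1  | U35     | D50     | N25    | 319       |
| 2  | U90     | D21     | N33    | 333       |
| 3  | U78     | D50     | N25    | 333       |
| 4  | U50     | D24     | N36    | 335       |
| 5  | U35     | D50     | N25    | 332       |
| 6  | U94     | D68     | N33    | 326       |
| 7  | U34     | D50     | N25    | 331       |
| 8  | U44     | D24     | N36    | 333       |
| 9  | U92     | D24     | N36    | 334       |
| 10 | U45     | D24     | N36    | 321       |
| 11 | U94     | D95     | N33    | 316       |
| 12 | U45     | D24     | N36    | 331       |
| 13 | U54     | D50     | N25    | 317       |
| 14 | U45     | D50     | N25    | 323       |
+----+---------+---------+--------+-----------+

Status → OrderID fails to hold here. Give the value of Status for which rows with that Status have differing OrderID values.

Status=N25: rows 1, 3, 5, 7, 13, 14 → OrderID = D50, D50, D50, D50, D50, D50 ✓
Status=N33: rows 2, 6, 11 → OrderID takes values {D21, D68, D95} — violation
Status=N36: rows 4, 8, 9, 10, 12 → OrderID = D24, D24, D24, D24, D24 ✓
The only Status value with inconsistent OrderID is Status=N33.

N33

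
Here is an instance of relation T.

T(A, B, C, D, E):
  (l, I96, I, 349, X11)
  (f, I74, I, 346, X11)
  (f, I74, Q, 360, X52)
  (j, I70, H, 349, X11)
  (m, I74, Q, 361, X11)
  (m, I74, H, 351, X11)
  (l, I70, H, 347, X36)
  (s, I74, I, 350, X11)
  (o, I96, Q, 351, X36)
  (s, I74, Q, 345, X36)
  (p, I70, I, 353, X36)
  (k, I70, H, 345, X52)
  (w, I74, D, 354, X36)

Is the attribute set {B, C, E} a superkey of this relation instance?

No

Two distinct rows share (B=I74, C=I, E=X11), so {B, C, E} does not determine every attribute — not a superkey.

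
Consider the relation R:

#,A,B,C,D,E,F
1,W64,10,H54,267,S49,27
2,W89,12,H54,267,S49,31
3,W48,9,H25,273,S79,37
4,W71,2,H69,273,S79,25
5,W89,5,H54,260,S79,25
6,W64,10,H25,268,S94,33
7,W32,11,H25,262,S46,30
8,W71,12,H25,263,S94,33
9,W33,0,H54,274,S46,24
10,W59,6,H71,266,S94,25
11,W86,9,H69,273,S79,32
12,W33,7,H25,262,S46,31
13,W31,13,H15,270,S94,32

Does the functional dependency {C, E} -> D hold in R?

(C=H54, E=S49): rows 1, 2 → D = 267, 267 ✓
(C=H25, E=S79): row 3 → D = 273 ✓
(C=H69, E=S79): rows 4, 11 → D = 273, 273 ✓
(C=H54, E=S79): row 5 → D = 260 ✓
(C=H25, E=S94): rows 6, 8 → D takes values {268, 263} — violation
(C=H25, E=S46): rows 7, 12 → D = 262, 262 ✓
(C=H54, E=S46): row 9 → D = 274 ✓
(C=H71, E=S94): row 10 → D = 266 ✓
(C=H15, E=S94): row 13 → D = 270 ✓
Two rows agree on {C, E} but differ on D, so {C, E} -> D does not hold.

No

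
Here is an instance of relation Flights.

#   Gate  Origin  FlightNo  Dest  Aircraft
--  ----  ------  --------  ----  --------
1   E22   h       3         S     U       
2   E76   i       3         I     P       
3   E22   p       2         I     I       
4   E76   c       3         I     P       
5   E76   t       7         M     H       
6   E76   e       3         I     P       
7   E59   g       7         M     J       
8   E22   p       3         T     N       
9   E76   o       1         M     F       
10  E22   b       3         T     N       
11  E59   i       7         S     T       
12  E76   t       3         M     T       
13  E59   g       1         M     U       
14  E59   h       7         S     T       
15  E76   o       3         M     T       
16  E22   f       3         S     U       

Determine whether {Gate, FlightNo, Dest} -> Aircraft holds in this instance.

(Gate=E22, FlightNo=3, Dest=S): rows 1, 16 → Aircraft = U, U ✓
(Gate=E76, FlightNo=3, Dest=I): rows 2, 4, 6 → Aircraft = P, P, P ✓
(Gate=E22, FlightNo=2, Dest=I): row 3 → Aircraft = I ✓
(Gate=E76, FlightNo=7, Dest=M): row 5 → Aircraft = H ✓
(Gate=E59, FlightNo=7, Dest=M): row 7 → Aircraft = J ✓
(Gate=E22, FlightNo=3, Dest=T): rows 8, 10 → Aircraft = N, N ✓
(Gate=E76, FlightNo=1, Dest=M): row 9 → Aircraft = F ✓
(Gate=E59, FlightNo=7, Dest=S): rows 11, 14 → Aircraft = T, T ✓
(Gate=E76, FlightNo=3, Dest=M): rows 12, 15 → Aircraft = T, T ✓
(Gate=E59, FlightNo=1, Dest=M): row 13 → Aircraft = U ✓
Every {Gate, FlightNo, Dest} value is associated with a single Aircraft value, so {Gate, FlightNo, Dest} -> Aircraft holds.

Yes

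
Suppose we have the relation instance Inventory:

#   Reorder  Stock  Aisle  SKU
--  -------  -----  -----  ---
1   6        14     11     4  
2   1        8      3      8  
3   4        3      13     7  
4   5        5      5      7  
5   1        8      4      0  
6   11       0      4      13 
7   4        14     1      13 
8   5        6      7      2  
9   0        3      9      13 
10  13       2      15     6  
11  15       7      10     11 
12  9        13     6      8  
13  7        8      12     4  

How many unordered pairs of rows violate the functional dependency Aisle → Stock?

Aisle=4: violating pairs (5,6) — 1 pair.

1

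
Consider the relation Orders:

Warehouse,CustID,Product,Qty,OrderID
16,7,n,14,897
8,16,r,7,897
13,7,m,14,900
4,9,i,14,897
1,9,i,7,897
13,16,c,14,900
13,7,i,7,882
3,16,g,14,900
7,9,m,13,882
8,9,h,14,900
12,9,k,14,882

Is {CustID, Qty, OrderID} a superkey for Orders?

No

Two distinct rows share (CustID=16, Qty=14, OrderID=900), so {CustID, Qty, OrderID} does not determine every attribute — not a superkey.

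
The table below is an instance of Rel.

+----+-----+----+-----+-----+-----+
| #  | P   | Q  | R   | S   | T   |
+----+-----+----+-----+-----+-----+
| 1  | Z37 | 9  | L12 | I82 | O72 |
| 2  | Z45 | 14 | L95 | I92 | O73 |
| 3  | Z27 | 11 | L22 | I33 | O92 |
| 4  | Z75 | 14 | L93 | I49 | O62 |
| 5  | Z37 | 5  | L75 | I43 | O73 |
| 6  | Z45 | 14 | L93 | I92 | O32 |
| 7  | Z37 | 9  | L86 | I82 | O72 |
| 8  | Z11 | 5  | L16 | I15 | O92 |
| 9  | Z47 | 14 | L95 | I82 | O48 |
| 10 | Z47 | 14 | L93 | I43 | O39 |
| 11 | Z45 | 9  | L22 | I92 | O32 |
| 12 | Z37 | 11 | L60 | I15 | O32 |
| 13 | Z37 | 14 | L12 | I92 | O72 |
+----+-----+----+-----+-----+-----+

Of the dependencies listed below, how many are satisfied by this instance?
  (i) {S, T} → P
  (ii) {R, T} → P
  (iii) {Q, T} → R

2

(i) {S, T} → P: every LHS value maps to a single RHS value — holds.
(ii) {R, T} → P: every LHS value maps to a single RHS value — holds.
(iii) {Q, T} → R: (Q=9, T=O72): rows 1, 7 → R takes values {L12, L86} — violation — fails.
2 of the 3 dependencies hold.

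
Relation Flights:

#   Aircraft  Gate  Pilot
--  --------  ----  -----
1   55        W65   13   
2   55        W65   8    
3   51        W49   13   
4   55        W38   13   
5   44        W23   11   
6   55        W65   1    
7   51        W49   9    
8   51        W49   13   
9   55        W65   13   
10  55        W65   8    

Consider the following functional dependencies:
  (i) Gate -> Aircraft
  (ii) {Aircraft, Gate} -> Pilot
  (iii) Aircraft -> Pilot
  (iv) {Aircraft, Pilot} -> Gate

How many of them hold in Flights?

1

(i) Gate -> Aircraft: every LHS value maps to a single RHS value — holds.
(ii) {Aircraft, Gate} -> Pilot: (Aircraft=55, Gate=W65): rows 1, 2, 6, 9, 10 → Pilot takes values {13, 8, 1} — violation; (Aircraft=51, Gate=W49): rows 3, 7, 8 → Pilot takes values {13, 9} — violation — fails.
(iii) Aircraft -> Pilot: Aircraft=55: rows 1, 2, 4, 6, 9, 10 → Pilot takes values {13, 8, 1} — violation; Aircraft=51: rows 3, 7, 8 → Pilot takes values {13, 9} — violation — fails.
(iv) {Aircraft, Pilot} -> Gate: (Aircraft=55, Pilot=13): rows 1, 4, 9 → Gate takes values {W65, W38} — violation — fails.
1 of the 4 dependencies holds.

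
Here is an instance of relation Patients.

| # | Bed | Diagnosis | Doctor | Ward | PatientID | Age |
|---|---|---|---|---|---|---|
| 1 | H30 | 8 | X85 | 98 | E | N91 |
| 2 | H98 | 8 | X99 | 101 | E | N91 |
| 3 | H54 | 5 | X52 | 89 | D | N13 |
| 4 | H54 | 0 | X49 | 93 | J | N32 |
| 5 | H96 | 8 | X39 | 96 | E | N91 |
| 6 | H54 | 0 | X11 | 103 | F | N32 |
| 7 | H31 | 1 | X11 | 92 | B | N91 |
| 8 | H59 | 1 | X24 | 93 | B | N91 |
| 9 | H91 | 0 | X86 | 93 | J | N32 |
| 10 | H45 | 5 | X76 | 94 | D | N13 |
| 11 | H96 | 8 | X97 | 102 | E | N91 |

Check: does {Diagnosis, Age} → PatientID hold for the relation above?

No

(Diagnosis=8, Age=N91): rows 1, 2, 5, 11 → PatientID = E, E, E, E ✓
(Diagnosis=5, Age=N13): rows 3, 10 → PatientID = D, D ✓
(Diagnosis=0, Age=N32): rows 4, 6, 9 → PatientID takes values {J, F} — violation
(Diagnosis=1, Age=N91): rows 7, 8 → PatientID = B, B ✓
Two rows agree on {Diagnosis, Age} but differ on PatientID, so {Diagnosis, Age} → PatientID does not hold.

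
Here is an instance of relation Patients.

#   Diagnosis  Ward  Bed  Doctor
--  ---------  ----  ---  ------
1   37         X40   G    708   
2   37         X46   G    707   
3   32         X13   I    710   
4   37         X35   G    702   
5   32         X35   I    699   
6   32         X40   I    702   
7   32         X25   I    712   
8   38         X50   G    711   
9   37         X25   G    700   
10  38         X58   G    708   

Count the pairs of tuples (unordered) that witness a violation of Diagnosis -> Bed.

0

Diagnosis=37: all 4 rows agree on Bed — 0 pairs.
Diagnosis=32: all 4 rows agree on Bed — 0 pairs.
Diagnosis=38: all 2 rows agree on Bed — 0 pairs.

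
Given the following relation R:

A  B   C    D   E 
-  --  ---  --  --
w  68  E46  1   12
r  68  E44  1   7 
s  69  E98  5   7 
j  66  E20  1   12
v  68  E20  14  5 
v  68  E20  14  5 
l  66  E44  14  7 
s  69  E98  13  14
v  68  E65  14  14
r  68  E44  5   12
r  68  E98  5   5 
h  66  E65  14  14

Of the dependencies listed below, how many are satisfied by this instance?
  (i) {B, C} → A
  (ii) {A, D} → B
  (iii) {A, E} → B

(i) {B, C} → A: every LHS value maps to a single RHS value — holds.
(ii) {A, D} → B: every LHS value maps to a single RHS value — holds.
(iii) {A, E} → B: every LHS value maps to a single RHS value — holds.
3 of the 3 dependencies hold.

3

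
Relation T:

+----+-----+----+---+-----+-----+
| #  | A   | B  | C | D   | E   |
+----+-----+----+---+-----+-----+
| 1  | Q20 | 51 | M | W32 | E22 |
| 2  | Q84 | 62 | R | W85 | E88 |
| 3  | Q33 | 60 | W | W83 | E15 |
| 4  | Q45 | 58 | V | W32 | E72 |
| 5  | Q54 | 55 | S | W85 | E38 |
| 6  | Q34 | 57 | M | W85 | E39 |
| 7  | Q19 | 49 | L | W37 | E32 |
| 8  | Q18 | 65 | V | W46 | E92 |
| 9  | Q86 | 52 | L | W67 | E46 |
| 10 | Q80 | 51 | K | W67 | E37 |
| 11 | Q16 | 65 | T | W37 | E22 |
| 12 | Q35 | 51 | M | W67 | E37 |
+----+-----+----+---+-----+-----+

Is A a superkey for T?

Yes

All 12 rows have distinct A values, so A → (all attributes) holds and A is a superkey.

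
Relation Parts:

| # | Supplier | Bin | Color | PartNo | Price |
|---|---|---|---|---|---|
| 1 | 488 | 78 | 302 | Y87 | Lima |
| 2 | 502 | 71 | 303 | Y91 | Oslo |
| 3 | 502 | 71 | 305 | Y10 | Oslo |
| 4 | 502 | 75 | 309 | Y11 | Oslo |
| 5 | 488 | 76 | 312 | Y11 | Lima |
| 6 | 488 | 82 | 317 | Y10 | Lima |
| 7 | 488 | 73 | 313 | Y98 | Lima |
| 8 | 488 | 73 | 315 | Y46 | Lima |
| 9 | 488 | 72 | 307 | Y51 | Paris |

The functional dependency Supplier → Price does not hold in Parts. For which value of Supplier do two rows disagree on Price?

Supplier=488: rows 1, 5, 6, 7, 8, 9 → Price takes values {Lima, Paris} — violation
Supplier=502: rows 2, 3, 4 → Price = Oslo, Oslo, Oslo ✓
The only Supplier value with inconsistent Price is Supplier=488.

488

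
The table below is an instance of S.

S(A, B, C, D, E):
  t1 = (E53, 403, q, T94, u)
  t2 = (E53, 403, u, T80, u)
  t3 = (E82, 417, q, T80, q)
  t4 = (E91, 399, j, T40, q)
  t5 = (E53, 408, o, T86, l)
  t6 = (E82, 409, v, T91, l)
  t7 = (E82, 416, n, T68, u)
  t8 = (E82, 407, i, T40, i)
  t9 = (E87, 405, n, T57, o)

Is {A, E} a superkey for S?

No

Rows 1 and 2 have the same {A, E} value (A=E53, E=u) but are distinct tuples, so {A, E} does not determine every attribute — not a superkey.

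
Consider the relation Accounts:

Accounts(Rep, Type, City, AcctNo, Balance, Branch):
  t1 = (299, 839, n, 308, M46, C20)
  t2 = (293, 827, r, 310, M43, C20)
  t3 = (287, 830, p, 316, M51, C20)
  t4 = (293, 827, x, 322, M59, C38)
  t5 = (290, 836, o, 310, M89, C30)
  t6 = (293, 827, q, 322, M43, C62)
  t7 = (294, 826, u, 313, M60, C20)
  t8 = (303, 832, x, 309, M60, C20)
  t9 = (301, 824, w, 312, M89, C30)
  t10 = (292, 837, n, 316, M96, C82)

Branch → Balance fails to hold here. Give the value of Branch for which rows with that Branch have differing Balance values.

Branch=C20: rows 1, 2, 3, 7, 8 → Balance takes values {M46, M43, M51, M60} — violation
Branch=C38: row 4 → Balance = M59 ✓
Branch=C30: rows 5, 9 → Balance = M89, M89 ✓
Branch=C62: row 6 → Balance = M43 ✓
Branch=C82: row 10 → Balance = M96 ✓
The only Branch value with inconsistent Balance is Branch=C20.

C20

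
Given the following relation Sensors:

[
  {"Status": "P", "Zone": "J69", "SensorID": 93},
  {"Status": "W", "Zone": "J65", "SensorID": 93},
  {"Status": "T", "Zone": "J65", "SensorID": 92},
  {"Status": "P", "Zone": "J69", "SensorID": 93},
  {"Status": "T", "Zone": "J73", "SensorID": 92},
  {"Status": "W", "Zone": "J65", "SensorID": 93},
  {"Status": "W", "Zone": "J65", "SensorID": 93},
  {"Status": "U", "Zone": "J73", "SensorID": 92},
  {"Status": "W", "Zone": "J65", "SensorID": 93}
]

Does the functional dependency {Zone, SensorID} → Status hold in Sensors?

(Zone=J69, SensorID=93): 2 rows → Status = P, P ✓
(Zone=J65, SensorID=93): 4 rows → Status = W, W, W, W ✓
(Zone=J65, SensorID=92): 1 row → Status = T ✓
(Zone=J73, SensorID=92): 2 rows → Status takes values {T, U} — violation
Two rows agree on {Zone, SensorID} but differ on Status, so {Zone, SensorID} → Status does not hold.

No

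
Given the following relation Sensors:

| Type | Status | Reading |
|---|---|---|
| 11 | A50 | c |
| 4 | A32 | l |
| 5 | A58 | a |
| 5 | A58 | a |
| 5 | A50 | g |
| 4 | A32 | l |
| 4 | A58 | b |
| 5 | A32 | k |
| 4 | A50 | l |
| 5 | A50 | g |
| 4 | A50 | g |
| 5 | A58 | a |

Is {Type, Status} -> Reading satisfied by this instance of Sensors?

(Type=11, Status=A50): 1 row → Reading = c ✓
(Type=4, Status=A32): 2 rows → Reading = l, l ✓
(Type=5, Status=A58): 3 rows → Reading = a, a, a ✓
(Type=5, Status=A50): 2 rows → Reading = g, g ✓
(Type=4, Status=A58): 1 row → Reading = b ✓
(Type=5, Status=A32): 1 row → Reading = k ✓
(Type=4, Status=A50): 2 rows → Reading takes values {l, g} — violation
Two rows agree on {Type, Status} but differ on Reading, so {Type, Status} -> Reading does not hold.

No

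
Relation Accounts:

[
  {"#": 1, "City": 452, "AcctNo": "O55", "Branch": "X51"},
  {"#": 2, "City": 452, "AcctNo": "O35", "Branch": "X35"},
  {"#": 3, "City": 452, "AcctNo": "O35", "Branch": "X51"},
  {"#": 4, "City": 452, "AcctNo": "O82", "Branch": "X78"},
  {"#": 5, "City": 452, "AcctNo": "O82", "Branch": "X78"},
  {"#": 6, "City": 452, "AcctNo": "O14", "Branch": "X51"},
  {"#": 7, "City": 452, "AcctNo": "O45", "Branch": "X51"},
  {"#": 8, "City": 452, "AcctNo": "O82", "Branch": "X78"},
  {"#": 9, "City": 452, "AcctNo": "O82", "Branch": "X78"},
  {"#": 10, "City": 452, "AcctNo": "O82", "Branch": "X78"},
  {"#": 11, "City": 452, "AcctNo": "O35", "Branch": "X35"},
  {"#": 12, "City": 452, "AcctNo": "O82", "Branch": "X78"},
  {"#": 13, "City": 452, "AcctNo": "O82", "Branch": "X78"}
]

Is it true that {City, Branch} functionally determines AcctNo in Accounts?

No

(City=452, Branch=X51): rows 1, 3, 6, 7 → AcctNo takes values {O55, O35, O14, O45} — violation
(City=452, Branch=X35): rows 2, 11 → AcctNo = O35, O35 ✓
(City=452, Branch=X78): rows 4, 5, 8, 9, 10, 12, 13 → AcctNo = O82, O82, O82, O82, O82, O82, O82 ✓
Two rows agree on {City, Branch} but differ on AcctNo, so {City, Branch} → AcctNo does not hold.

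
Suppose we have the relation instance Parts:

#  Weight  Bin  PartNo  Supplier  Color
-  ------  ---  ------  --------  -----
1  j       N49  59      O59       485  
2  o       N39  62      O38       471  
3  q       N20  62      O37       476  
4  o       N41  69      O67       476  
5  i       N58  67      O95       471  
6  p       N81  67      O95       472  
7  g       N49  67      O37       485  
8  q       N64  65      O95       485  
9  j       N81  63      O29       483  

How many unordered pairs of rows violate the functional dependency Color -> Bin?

4

Color=485: violating pairs (1,8), (7,8) — 2 pairs.
Color=471: violating pairs (2,5) — 1 pair.
Color=476: violating pairs (3,4) — 1 pair.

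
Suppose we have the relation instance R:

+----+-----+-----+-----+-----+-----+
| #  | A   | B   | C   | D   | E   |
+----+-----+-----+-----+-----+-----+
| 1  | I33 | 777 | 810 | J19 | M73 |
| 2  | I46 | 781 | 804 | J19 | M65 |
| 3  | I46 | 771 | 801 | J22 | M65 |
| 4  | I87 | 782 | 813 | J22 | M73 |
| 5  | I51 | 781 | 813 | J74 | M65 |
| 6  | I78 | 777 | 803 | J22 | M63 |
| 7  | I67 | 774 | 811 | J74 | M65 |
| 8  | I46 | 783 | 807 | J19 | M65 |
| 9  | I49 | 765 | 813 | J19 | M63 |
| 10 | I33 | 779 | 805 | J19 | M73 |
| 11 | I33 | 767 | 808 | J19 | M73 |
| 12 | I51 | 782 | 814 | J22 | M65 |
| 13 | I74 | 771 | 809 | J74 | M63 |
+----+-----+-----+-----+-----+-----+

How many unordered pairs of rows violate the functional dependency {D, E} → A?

(D=J19, E=M73): all 3 rows agree on A — 0 pairs.
(D=J19, E=M65): all 2 rows agree on A — 0 pairs.
(D=J22, E=M65): violating pairs (3,12) — 1 pair.
(D=J74, E=M65): violating pairs (5,7) — 1 pair.

2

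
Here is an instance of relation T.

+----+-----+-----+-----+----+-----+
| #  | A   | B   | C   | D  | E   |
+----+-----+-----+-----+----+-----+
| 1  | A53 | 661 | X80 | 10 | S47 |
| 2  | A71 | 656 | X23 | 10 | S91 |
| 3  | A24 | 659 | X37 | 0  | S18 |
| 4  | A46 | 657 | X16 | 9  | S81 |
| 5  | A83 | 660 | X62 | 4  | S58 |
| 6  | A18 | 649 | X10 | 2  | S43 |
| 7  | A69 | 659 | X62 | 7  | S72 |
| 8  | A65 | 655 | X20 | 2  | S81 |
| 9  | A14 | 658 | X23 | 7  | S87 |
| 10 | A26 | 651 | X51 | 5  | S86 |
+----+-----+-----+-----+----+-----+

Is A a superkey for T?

Yes

All 10 rows have distinct A values, so A → (all attributes) holds and A is a superkey.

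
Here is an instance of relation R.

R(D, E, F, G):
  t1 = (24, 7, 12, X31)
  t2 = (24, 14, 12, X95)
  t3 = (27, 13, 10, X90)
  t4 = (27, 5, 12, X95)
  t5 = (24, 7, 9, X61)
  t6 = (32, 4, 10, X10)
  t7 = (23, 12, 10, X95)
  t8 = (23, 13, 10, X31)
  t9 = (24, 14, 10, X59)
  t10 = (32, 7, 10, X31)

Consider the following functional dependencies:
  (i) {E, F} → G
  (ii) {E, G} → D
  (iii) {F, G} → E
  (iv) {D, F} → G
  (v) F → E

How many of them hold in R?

(i) {E, F} → G: (E=13, F=10): rows 3, 8 → G takes values {X90, X31} — violation — fails.
(ii) {E, G} → D: (E=7, G=X31): rows 1, 10 → D takes values {24, 32} — violation — fails.
(iii) {F, G} → E: (F=12, G=X95): rows 2, 4 → E takes values {14, 5} — violation; (F=10, G=X31): rows 8, 10 → E takes values {13, 7} — violation — fails.
(iv) {D, F} → G: (D=24, F=12): rows 1, 2 → G takes values {X31, X95} — violation; (D=32, F=10): rows 6, 10 → G takes values {X10, X31} — violation; (D=23, F=10): rows 7, 8 → G takes values {X95, X31} — violation — fails.
(v) F → E: F=12: rows 1, 2, 4 → E takes values {7, 14, 5} — violation; F=10: rows 3, 6, 7, 8, 9, 10 → E takes values {13, 4, 12, 14, 7} — violation — fails.
None of the 5 dependencies hold.

0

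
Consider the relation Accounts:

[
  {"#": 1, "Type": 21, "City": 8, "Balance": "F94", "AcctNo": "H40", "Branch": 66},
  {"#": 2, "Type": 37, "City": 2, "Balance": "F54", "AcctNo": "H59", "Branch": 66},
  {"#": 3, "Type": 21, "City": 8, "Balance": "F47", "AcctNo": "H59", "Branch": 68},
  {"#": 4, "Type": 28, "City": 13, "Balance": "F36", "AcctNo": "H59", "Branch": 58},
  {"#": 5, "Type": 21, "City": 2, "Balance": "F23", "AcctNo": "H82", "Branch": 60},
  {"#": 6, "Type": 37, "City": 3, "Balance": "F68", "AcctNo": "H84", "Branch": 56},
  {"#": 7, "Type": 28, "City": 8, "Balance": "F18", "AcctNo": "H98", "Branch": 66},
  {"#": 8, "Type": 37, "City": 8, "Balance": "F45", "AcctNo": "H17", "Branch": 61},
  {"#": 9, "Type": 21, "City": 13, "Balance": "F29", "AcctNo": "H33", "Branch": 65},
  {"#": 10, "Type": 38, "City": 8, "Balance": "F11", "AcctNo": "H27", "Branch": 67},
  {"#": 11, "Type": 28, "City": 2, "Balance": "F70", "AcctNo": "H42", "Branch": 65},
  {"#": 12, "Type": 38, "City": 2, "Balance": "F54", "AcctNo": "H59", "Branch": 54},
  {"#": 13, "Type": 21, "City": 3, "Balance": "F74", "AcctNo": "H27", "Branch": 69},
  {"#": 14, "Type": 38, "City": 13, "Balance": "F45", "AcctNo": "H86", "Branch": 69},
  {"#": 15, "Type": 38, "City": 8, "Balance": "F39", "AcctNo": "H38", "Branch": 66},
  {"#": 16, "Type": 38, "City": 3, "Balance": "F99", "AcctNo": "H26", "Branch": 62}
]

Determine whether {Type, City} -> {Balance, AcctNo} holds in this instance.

No

(Type=21, City=8): rows 1, 3 → {Balance,AcctNo} takes values {(F94, H40), (F47, H59)} — violation
(Type=37, City=2): row 2 → {Balance,AcctNo} = (F54, H59) ✓
(Type=28, City=13): row 4 → {Balance,AcctNo} = (F36, H59) ✓
(Type=21, City=2): row 5 → {Balance,AcctNo} = (F23, H82) ✓
(Type=37, City=3): row 6 → {Balance,AcctNo} = (F68, H84) ✓
(Type=28, City=8): row 7 → {Balance,AcctNo} = (F18, H98) ✓
(Type=37, City=8): row 8 → {Balance,AcctNo} = (F45, H17) ✓
(Type=21, City=13): row 9 → {Balance,AcctNo} = (F29, H33) ✓
(Type=38, City=8): rows 10, 15 → {Balance,AcctNo} takes values {(F11, H27), (F39, H38)} — violation
(Type=28, City=2): row 11 → {Balance,AcctNo} = (F70, H42) ✓
(Type=38, City=2): row 12 → {Balance,AcctNo} = (F54, H59) ✓
(Type=21, City=3): row 13 → {Balance,AcctNo} = (F74, H27) ✓
(Type=38, City=13): row 14 → {Balance,AcctNo} = (F45, H86) ✓
(Type=38, City=3): row 16 → {Balance,AcctNo} = (F99, H26) ✓
Two rows agree on {Type, City} but differ on {Balance, AcctNo}, so {Type, City} -> {Balance, AcctNo} does not hold.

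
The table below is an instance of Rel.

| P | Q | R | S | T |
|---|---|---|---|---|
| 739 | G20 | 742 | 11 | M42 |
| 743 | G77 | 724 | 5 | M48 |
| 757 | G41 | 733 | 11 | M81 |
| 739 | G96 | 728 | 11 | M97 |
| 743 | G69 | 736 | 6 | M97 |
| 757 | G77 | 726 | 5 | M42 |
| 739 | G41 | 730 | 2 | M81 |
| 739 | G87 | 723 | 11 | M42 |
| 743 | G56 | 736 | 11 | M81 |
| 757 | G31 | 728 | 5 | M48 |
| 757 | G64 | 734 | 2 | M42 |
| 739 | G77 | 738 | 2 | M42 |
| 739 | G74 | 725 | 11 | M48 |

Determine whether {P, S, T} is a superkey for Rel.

Two distinct rows share (P=739, S=11, T=M42), so {P, S, T} does not determine every attribute — not a superkey.

No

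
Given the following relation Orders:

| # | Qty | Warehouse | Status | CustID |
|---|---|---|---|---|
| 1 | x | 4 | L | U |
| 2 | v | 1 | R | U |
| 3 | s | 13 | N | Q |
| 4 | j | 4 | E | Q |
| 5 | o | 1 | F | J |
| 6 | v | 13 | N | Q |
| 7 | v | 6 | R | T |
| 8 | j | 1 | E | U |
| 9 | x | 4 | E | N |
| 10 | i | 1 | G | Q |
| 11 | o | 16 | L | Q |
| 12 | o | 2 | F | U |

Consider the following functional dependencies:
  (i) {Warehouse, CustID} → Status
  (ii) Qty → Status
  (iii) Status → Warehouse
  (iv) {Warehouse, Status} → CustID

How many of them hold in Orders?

0

(i) {Warehouse, CustID} → Status: (Warehouse=1, CustID=U): rows 2, 8 → Status takes values {R, E} — violation — fails.
(ii) Qty → Status: Qty=x: rows 1, 9 → Status takes values {L, E} — violation; Qty=v: rows 2, 6, 7 → Status takes values {R, N} — violation; Qty=o: rows 5, 11, 12 → Status takes values {F, L} — violation — fails.
(iii) Status → Warehouse: Status=L: rows 1, 11 → Warehouse takes values {4, 16} — violation; Status=R: rows 2, 7 → Warehouse takes values {1, 6} — violation; Status=E: rows 4, 8, 9 → Warehouse takes values {4, 1} — violation; Status=F: rows 5, 12 → Warehouse takes values {1, 2} — violation — fails.
(iv) {Warehouse, Status} → CustID: (Warehouse=4, Status=E): rows 4, 9 → CustID takes values {Q, N} — violation — fails.
None of the 4 dependencies hold.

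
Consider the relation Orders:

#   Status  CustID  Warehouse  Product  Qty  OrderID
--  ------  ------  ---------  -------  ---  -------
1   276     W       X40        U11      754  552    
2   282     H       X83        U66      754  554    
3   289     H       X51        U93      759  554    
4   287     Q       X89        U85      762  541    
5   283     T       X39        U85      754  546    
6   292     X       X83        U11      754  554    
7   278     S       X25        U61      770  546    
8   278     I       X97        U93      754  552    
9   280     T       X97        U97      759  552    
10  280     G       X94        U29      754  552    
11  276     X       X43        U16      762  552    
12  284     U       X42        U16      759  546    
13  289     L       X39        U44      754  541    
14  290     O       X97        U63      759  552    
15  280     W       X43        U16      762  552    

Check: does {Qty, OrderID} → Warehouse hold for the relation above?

(Qty=754, OrderID=552): rows 1, 8, 10 → Warehouse takes values {X40, X97, X94} — violation
(Qty=754, OrderID=554): rows 2, 6 → Warehouse = X83, X83 ✓
(Qty=759, OrderID=554): row 3 → Warehouse = X51 ✓
(Qty=762, OrderID=541): row 4 → Warehouse = X89 ✓
(Qty=754, OrderID=546): row 5 → Warehouse = X39 ✓
(Qty=770, OrderID=546): row 7 → Warehouse = X25 ✓
(Qty=759, OrderID=552): rows 9, 14 → Warehouse = X97, X97 ✓
(Qty=762, OrderID=552): rows 11, 15 → Warehouse = X43, X43 ✓
(Qty=759, OrderID=546): row 12 → Warehouse = X42 ✓
(Qty=754, OrderID=541): row 13 → Warehouse = X39 ✓
Two rows agree on {Qty, OrderID} but differ on Warehouse, so {Qty, OrderID} → Warehouse does not hold.

No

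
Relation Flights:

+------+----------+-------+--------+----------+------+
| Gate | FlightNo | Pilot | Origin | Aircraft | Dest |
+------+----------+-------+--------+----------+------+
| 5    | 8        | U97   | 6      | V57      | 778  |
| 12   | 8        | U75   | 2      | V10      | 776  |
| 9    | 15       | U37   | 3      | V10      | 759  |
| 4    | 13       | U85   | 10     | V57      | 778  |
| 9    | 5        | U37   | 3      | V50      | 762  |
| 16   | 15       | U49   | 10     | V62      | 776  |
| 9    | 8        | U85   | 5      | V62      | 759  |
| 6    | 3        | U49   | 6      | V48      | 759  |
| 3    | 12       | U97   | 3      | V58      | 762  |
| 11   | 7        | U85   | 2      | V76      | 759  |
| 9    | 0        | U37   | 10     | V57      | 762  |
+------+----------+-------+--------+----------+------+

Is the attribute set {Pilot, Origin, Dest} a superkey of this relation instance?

Yes

All 11 rows have distinct {Pilot, Origin, Dest} values, so {Pilot, Origin, Dest} → (all attributes) holds and {Pilot, Origin, Dest} is a superkey.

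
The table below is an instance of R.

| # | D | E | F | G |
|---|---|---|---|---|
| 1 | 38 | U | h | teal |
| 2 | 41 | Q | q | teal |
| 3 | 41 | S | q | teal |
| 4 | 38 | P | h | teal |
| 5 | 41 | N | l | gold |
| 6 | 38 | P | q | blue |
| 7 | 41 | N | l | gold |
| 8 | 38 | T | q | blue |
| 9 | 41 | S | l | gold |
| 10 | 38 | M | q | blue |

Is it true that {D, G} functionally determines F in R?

(D=38, G=teal): rows 1, 4 → F = h, h ✓
(D=41, G=teal): rows 2, 3 → F = q, q ✓
(D=41, G=gold): rows 5, 7, 9 → F = l, l, l ✓
(D=38, G=blue): rows 6, 8, 10 → F = q, q, q ✓
Every {D, G} value is associated with a single F value, so {D, G} -> F holds.

Yes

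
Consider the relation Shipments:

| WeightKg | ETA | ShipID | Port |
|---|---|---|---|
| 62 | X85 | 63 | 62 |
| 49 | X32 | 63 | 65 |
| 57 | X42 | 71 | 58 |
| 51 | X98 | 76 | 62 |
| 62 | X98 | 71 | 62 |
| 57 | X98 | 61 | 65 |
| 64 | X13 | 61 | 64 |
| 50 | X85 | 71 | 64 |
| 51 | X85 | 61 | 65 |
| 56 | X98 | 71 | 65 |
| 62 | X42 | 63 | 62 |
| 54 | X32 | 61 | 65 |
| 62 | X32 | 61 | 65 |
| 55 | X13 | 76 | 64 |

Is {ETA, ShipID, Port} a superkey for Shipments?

Two distinct rows share (ETA=X32, ShipID=61, Port=65), so {ETA, ShipID, Port} does not determine every attribute — not a superkey.

No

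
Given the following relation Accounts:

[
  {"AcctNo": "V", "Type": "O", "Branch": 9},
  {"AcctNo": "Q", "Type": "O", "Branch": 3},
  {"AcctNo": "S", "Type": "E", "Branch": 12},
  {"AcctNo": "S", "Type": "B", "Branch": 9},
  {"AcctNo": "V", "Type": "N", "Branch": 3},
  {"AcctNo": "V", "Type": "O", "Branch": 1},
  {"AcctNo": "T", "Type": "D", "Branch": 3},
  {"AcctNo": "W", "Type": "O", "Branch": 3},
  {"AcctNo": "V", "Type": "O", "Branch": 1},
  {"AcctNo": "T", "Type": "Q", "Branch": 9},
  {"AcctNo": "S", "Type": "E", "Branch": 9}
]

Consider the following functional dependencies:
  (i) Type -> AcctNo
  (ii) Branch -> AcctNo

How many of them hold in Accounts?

0

(i) Type -> AcctNo: Type=O: 5 rows → AcctNo takes values {V, Q, W} — violation — fails.
(ii) Branch -> AcctNo: Branch=9: 4 rows → AcctNo takes values {V, S, T} — violation; Branch=3: 4 rows → AcctNo takes values {Q, V, T, W} — violation — fails.
None of the 2 dependencies hold.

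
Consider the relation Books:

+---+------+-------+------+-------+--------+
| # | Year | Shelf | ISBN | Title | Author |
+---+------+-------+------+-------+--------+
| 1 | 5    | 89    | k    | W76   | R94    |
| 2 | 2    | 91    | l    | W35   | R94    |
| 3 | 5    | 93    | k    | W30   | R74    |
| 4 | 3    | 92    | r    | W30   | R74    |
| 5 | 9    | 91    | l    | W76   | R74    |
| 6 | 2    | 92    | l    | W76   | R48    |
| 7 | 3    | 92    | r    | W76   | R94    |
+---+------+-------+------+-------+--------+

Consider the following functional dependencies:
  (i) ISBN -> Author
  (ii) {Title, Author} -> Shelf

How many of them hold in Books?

0

(i) ISBN -> Author: ISBN=k: rows 1, 3 → Author takes values {R94, R74} — violation; ISBN=l: rows 2, 5, 6 → Author takes values {R94, R74, R48} — violation; ISBN=r: rows 4, 7 → Author takes values {R74, R94} — violation — fails.
(ii) {Title, Author} -> Shelf: (Title=W76, Author=R94): rows 1, 7 → Shelf takes values {89, 92} — violation; (Title=W30, Author=R74): rows 3, 4 → Shelf takes values {93, 92} — violation — fails.
None of the 2 dependencies hold.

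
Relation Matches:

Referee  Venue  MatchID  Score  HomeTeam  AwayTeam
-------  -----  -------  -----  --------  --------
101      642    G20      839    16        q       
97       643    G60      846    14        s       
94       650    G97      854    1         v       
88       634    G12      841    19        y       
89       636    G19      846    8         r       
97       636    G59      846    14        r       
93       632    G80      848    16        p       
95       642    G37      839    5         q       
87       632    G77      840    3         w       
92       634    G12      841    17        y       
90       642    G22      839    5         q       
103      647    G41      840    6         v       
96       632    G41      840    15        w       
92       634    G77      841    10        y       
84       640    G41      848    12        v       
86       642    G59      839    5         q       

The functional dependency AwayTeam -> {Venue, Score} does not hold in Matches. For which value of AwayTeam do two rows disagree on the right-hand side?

v

AwayTeam=q: 4 rows → {Venue,Score} = (642, 839), (642, 839), (642, 839), (642, 839) ✓
AwayTeam=s: 1 row → {Venue,Score} = (643, 846) ✓
AwayTeam=v: 3 rows → {Venue,Score} takes values {(650, 854), (647, 840), (640, 848)} — violation
AwayTeam=y: 3 rows → {Venue,Score} = (634, 841), (634, 841), (634, 841) ✓
AwayTeam=r: 2 rows → {Venue,Score} = (636, 846), (636, 846) ✓
AwayTeam=p: 1 row → {Venue,Score} = (632, 848) ✓
AwayTeam=w: 2 rows → {Venue,Score} = (632, 840), (632, 840) ✓
The only AwayTeam value with inconsistent RHS is AwayTeam=v.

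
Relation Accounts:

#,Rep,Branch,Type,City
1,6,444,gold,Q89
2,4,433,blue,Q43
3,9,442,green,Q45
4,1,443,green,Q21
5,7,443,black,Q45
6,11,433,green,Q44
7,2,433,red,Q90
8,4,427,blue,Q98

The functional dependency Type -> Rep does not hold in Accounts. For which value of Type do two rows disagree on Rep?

green

Type=gold: row 1 → Rep = 6 ✓
Type=blue: rows 2, 8 → Rep = 4, 4 ✓
Type=green: rows 3, 4, 6 → Rep takes values {9, 1, 11} — violation
Type=black: row 5 → Rep = 7 ✓
Type=red: row 7 → Rep = 2 ✓
The only Type value with inconsistent Rep is Type=green.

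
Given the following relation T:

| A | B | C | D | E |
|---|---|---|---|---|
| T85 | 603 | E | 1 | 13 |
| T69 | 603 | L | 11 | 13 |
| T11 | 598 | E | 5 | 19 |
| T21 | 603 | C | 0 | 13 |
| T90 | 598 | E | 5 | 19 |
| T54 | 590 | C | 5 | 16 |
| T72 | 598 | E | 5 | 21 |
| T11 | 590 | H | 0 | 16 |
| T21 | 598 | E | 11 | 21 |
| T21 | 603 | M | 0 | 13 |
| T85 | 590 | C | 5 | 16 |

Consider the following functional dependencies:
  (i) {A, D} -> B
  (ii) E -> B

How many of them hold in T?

(i) {A, D} -> B: every LHS value maps to a single RHS value — holds.
(ii) E -> B: every LHS value maps to a single RHS value — holds.
2 of the 2 dependencies hold.

2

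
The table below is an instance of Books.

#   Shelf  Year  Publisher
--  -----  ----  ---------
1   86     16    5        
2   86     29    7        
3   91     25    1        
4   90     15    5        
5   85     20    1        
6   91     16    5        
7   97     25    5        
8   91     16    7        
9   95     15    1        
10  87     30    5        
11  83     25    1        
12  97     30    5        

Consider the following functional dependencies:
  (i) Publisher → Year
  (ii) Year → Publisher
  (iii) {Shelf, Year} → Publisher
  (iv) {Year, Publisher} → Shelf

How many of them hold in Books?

(i) Publisher → Year: Publisher=5: rows 1, 4, 6, 7, 10, 12 → Year takes values {16, 15, 25, 30} — violation; Publisher=7: rows 2, 8 → Year takes values {29, 16} — violation; Publisher=1: rows 3, 5, 9, 11 → Year takes values {25, 20, 15} — violation — fails.
(ii) Year → Publisher: Year=16: rows 1, 6, 8 → Publisher takes values {5, 7} — violation; Year=25: rows 3, 7, 11 → Publisher takes values {1, 5} — violation; Year=15: rows 4, 9 → Publisher takes values {5, 1} — violation — fails.
(iii) {Shelf, Year} → Publisher: (Shelf=91, Year=16): rows 6, 8 → Publisher takes values {5, 7} — violation — fails.
(iv) {Year, Publisher} → Shelf: (Year=16, Publisher=5): rows 1, 6 → Shelf takes values {86, 91} — violation; (Year=25, Publisher=1): rows 3, 11 → Shelf takes values {91, 83} — violation; (Year=30, Publisher=5): rows 10, 12 → Shelf takes values {87, 97} — violation — fails.
None of the 4 dependencies hold.

0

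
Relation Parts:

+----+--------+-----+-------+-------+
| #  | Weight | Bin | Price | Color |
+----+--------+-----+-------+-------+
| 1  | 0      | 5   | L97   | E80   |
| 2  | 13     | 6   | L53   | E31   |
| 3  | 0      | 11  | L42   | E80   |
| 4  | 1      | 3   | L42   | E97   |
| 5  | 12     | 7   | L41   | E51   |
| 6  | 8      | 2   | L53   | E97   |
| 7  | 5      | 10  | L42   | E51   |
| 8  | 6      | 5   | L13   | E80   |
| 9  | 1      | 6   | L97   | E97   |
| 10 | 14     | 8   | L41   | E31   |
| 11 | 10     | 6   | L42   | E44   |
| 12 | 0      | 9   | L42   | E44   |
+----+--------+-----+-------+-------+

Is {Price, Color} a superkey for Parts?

Rows 11 and 12 have the same {Price, Color} value (Price=L42, Color=E44) but are distinct tuples, so {Price, Color} does not determine every attribute — not a superkey.

No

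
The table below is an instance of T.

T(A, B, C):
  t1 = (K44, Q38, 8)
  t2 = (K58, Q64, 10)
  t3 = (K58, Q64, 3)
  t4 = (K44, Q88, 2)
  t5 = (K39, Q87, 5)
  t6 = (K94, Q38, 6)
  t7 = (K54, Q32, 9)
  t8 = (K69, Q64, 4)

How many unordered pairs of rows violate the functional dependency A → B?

A=K44: violating pairs (1,4) — 1 pair.
A=K58: all 2 rows agree on B — 0 pairs.

1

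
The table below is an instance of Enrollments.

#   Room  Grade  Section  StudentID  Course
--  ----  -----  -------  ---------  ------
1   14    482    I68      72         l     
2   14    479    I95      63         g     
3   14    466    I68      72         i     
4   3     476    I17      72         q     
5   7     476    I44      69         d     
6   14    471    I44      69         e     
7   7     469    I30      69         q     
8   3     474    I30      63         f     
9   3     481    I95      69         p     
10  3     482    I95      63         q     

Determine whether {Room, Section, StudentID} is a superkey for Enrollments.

No

Rows 1 and 3 have the same {Room, Section, StudentID} value (Room=14, Section=I68, StudentID=72) but are distinct tuples, so {Room, Section, StudentID} does not determine every attribute — not a superkey.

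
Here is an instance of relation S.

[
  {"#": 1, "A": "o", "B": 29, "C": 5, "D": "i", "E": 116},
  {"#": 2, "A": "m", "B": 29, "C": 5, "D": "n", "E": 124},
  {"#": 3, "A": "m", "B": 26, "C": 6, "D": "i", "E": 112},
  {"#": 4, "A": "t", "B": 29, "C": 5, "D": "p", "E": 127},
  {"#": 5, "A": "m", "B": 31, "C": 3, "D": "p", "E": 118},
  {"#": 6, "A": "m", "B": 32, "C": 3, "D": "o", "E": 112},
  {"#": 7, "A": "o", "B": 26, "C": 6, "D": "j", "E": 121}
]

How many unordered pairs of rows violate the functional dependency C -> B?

1

C=5: all 3 rows agree on B — 0 pairs.
C=6: all 2 rows agree on B — 0 pairs.
C=3: violating pairs (5,6) — 1 pair.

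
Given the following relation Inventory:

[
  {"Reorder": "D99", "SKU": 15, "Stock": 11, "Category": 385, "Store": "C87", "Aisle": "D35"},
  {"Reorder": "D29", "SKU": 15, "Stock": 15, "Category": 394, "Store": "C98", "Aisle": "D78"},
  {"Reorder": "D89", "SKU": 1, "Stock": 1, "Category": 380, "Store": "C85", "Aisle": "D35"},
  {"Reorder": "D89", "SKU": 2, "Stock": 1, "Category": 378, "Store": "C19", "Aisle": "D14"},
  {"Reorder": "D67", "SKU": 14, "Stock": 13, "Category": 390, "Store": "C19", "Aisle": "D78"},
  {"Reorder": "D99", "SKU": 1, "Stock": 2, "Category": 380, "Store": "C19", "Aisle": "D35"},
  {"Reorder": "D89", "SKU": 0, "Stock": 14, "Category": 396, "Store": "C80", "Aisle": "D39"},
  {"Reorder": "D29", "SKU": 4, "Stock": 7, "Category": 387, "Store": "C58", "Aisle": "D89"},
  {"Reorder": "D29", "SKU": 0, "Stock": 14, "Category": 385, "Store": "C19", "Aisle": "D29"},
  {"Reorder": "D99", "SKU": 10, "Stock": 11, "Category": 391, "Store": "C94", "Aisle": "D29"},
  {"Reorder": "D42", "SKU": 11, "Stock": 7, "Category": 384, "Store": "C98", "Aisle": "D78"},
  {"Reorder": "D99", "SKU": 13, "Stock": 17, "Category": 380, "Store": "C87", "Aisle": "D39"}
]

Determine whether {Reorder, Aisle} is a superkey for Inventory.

No

Two distinct rows share (Reorder=D99, Aisle=D35), so {Reorder, Aisle} does not determine every attribute — not a superkey.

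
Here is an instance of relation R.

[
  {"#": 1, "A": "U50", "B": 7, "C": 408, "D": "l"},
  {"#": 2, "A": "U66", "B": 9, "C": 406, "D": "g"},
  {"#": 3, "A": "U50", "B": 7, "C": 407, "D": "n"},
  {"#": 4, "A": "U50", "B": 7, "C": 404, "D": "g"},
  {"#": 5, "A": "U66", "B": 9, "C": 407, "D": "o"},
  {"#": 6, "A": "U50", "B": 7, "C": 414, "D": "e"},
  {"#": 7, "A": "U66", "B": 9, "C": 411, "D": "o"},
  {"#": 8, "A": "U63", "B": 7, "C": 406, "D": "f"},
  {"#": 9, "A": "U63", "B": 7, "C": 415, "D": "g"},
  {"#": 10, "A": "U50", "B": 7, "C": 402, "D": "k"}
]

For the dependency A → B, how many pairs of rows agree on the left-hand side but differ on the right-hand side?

0

A=U50: all 5 rows agree on B — 0 pairs.
A=U66: all 3 rows agree on B — 0 pairs.
A=U63: all 2 rows agree on B — 0 pairs.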